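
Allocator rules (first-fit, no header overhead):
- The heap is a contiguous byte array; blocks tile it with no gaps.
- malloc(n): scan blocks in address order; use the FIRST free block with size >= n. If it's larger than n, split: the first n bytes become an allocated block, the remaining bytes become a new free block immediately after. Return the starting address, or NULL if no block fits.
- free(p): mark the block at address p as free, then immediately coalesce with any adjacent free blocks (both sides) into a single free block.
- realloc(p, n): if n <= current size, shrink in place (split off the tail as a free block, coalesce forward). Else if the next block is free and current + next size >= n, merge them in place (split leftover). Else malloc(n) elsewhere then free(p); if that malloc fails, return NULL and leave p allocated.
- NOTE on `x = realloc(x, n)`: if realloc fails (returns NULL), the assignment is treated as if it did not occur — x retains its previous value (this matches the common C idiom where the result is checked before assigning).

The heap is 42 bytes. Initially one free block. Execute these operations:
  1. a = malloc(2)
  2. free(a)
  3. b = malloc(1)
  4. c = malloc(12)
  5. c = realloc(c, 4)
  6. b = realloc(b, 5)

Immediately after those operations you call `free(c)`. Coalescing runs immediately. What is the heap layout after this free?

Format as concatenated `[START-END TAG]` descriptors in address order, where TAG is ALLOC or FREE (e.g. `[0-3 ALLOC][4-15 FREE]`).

Answer: [0-4 FREE][5-9 ALLOC][10-41 FREE]

Derivation:
Op 1: a = malloc(2) -> a = 0; heap: [0-1 ALLOC][2-41 FREE]
Op 2: free(a) -> (freed a); heap: [0-41 FREE]
Op 3: b = malloc(1) -> b = 0; heap: [0-0 ALLOC][1-41 FREE]
Op 4: c = malloc(12) -> c = 1; heap: [0-0 ALLOC][1-12 ALLOC][13-41 FREE]
Op 5: c = realloc(c, 4) -> c = 1; heap: [0-0 ALLOC][1-4 ALLOC][5-41 FREE]
Op 6: b = realloc(b, 5) -> b = 5; heap: [0-0 FREE][1-4 ALLOC][5-9 ALLOC][10-41 FREE]
free(c): c = 1 -> block [1-4 ALLOC]; mark free, coalesce with adjacent free neighbors -> [0-4 FREE][5-9 ALLOC][10-41 FREE]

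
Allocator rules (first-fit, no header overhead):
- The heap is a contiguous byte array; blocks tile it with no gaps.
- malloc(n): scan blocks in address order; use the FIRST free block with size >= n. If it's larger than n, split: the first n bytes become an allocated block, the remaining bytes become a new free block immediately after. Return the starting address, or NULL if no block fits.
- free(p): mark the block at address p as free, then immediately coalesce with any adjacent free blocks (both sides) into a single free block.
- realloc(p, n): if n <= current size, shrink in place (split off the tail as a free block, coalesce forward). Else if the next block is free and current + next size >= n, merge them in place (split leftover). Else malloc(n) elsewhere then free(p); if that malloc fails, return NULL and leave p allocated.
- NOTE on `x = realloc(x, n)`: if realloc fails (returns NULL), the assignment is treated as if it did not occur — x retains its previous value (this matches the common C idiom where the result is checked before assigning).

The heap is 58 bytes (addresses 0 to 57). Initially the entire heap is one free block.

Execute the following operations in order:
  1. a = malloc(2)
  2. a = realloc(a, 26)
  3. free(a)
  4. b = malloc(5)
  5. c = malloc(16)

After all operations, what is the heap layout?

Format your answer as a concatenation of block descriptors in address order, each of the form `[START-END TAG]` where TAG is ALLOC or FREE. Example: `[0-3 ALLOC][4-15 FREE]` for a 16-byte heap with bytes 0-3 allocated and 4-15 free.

Op 1: a = malloc(2) -> a = 0; heap: [0-1 ALLOC][2-57 FREE]
Op 2: a = realloc(a, 26) -> a = 0; heap: [0-25 ALLOC][26-57 FREE]
Op 3: free(a) -> (freed a); heap: [0-57 FREE]
Op 4: b = malloc(5) -> b = 0; heap: [0-4 ALLOC][5-57 FREE]
Op 5: c = malloc(16) -> c = 5; heap: [0-4 ALLOC][5-20 ALLOC][21-57 FREE]

Answer: [0-4 ALLOC][5-20 ALLOC][21-57 FREE]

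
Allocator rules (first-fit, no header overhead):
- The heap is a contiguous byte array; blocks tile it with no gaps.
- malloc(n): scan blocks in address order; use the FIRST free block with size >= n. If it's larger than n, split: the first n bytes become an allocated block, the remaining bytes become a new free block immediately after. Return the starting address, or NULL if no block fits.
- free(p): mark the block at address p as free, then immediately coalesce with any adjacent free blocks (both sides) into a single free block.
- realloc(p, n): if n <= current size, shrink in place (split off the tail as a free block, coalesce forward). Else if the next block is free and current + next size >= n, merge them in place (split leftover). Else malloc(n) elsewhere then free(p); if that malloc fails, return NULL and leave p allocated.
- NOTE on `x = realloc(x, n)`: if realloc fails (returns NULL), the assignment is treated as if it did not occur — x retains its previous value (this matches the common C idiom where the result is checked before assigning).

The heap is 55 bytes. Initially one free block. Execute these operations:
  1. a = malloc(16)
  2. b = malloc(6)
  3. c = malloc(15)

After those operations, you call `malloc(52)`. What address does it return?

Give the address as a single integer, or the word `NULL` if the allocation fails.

Op 1: a = malloc(16) -> a = 0; heap: [0-15 ALLOC][16-54 FREE]
Op 2: b = malloc(6) -> b = 16; heap: [0-15 ALLOC][16-21 ALLOC][22-54 FREE]
Op 3: c = malloc(15) -> c = 22; heap: [0-15 ALLOC][16-21 ALLOC][22-36 ALLOC][37-54 FREE]
malloc(52): first-fit scan over [0-15 ALLOC][16-21 ALLOC][22-36 ALLOC][37-54 FREE] -> NULL

Answer: NULL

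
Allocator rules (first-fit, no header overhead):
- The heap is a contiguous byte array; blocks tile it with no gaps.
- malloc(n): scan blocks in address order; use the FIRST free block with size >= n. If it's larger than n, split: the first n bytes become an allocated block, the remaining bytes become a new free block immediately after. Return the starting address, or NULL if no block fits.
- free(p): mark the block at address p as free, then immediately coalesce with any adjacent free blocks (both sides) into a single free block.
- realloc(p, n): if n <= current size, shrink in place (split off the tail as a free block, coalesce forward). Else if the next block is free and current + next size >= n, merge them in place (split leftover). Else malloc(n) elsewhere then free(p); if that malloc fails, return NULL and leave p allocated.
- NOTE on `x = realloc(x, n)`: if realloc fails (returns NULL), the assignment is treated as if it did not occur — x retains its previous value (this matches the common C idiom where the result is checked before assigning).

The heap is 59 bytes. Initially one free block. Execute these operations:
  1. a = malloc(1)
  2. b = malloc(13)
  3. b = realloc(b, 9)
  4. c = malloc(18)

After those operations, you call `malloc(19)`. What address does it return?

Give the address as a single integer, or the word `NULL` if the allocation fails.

Op 1: a = malloc(1) -> a = 0; heap: [0-0 ALLOC][1-58 FREE]
Op 2: b = malloc(13) -> b = 1; heap: [0-0 ALLOC][1-13 ALLOC][14-58 FREE]
Op 3: b = realloc(b, 9) -> b = 1; heap: [0-0 ALLOC][1-9 ALLOC][10-58 FREE]
Op 4: c = malloc(18) -> c = 10; heap: [0-0 ALLOC][1-9 ALLOC][10-27 ALLOC][28-58 FREE]
malloc(19): first-fit scan over [0-0 ALLOC][1-9 ALLOC][10-27 ALLOC][28-58 FREE] -> 28

Answer: 28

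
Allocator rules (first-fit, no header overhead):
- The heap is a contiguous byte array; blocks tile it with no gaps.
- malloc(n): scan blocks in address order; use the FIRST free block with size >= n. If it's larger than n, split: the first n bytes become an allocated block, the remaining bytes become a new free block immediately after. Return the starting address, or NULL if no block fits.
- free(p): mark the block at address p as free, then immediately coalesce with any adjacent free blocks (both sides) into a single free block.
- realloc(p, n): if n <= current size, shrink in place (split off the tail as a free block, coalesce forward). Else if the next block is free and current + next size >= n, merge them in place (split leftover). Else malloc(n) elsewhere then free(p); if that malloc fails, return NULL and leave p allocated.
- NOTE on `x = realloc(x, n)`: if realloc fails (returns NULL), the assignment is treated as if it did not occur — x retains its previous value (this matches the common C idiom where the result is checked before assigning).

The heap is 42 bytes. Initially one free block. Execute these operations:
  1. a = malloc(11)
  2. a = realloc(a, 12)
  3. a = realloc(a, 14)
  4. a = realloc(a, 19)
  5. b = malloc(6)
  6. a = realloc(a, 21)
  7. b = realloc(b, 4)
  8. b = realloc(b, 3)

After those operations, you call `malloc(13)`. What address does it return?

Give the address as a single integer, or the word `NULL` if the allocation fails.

Answer: 22

Derivation:
Op 1: a = malloc(11) -> a = 0; heap: [0-10 ALLOC][11-41 FREE]
Op 2: a = realloc(a, 12) -> a = 0; heap: [0-11 ALLOC][12-41 FREE]
Op 3: a = realloc(a, 14) -> a = 0; heap: [0-13 ALLOC][14-41 FREE]
Op 4: a = realloc(a, 19) -> a = 0; heap: [0-18 ALLOC][19-41 FREE]
Op 5: b = malloc(6) -> b = 19; heap: [0-18 ALLOC][19-24 ALLOC][25-41 FREE]
Op 6: a = realloc(a, 21) -> NULL (a unchanged); heap: [0-18 ALLOC][19-24 ALLOC][25-41 FREE]
Op 7: b = realloc(b, 4) -> b = 19; heap: [0-18 ALLOC][19-22 ALLOC][23-41 FREE]
Op 8: b = realloc(b, 3) -> b = 19; heap: [0-18 ALLOC][19-21 ALLOC][22-41 FREE]
malloc(13): first-fit scan over [0-18 ALLOC][19-21 ALLOC][22-41 FREE] -> 22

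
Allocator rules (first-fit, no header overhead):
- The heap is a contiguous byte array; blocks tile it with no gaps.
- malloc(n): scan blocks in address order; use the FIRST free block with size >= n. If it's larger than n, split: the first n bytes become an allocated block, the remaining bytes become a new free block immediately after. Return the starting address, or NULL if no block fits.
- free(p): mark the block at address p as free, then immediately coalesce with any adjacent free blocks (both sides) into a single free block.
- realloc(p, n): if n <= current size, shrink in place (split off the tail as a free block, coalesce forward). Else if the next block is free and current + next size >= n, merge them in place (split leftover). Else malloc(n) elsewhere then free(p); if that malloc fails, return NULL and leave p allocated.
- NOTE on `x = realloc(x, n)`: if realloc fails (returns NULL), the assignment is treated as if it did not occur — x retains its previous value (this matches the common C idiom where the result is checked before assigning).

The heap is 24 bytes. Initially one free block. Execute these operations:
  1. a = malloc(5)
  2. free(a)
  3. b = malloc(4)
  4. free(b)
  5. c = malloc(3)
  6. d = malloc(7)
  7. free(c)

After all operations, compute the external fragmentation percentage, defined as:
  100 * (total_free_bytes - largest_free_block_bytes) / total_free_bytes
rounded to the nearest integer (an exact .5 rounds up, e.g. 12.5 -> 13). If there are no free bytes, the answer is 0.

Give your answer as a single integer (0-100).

Op 1: a = malloc(5) -> a = 0; heap: [0-4 ALLOC][5-23 FREE]
Op 2: free(a) -> (freed a); heap: [0-23 FREE]
Op 3: b = malloc(4) -> b = 0; heap: [0-3 ALLOC][4-23 FREE]
Op 4: free(b) -> (freed b); heap: [0-23 FREE]
Op 5: c = malloc(3) -> c = 0; heap: [0-2 ALLOC][3-23 FREE]
Op 6: d = malloc(7) -> d = 3; heap: [0-2 ALLOC][3-9 ALLOC][10-23 FREE]
Op 7: free(c) -> (freed c); heap: [0-2 FREE][3-9 ALLOC][10-23 FREE]
Free blocks: [3 14] total_free=17 largest=14 -> 100*(17-14)/17 = 300/17 ≈ 17.647 -> rounds to 18

Answer: 18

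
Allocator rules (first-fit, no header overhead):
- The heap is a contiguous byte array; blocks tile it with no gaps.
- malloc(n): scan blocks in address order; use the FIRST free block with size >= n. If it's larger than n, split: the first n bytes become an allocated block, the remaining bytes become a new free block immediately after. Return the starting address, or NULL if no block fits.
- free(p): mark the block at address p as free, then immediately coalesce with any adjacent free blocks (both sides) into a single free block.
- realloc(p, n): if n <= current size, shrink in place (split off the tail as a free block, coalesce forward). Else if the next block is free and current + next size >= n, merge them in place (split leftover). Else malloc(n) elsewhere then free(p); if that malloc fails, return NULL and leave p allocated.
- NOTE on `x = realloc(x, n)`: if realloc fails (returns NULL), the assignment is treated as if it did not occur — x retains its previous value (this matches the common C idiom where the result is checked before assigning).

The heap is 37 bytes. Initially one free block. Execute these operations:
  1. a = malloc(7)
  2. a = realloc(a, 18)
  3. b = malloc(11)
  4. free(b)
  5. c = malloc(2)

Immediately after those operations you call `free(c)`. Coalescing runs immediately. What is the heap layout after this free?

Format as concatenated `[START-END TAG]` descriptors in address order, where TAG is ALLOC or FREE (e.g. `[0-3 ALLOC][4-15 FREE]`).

Answer: [0-17 ALLOC][18-36 FREE]

Derivation:
Op 1: a = malloc(7) -> a = 0; heap: [0-6 ALLOC][7-36 FREE]
Op 2: a = realloc(a, 18) -> a = 0; heap: [0-17 ALLOC][18-36 FREE]
Op 3: b = malloc(11) -> b = 18; heap: [0-17 ALLOC][18-28 ALLOC][29-36 FREE]
Op 4: free(b) -> (freed b); heap: [0-17 ALLOC][18-36 FREE]
Op 5: c = malloc(2) -> c = 18; heap: [0-17 ALLOC][18-19 ALLOC][20-36 FREE]
free(c): c = 18 -> block [18-19 ALLOC]; mark free, coalesce with adjacent free neighbors -> [0-17 ALLOC][18-36 FREE]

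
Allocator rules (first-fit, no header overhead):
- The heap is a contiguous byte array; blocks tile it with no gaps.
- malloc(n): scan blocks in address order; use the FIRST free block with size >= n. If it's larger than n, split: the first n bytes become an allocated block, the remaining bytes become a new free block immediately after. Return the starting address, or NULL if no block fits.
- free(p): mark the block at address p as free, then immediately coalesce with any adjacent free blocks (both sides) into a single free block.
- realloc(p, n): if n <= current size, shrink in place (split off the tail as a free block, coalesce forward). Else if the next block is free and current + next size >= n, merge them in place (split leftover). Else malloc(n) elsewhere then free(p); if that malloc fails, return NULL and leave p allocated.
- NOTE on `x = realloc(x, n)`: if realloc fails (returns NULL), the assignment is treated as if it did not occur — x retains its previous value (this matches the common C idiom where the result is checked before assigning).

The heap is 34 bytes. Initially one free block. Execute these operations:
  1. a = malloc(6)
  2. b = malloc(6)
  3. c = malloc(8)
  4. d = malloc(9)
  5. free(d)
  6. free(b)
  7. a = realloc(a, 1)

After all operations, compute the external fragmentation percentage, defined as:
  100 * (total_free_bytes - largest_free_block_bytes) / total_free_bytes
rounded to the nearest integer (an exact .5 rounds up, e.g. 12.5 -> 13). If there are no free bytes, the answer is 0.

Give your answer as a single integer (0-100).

Answer: 44

Derivation:
Op 1: a = malloc(6) -> a = 0; heap: [0-5 ALLOC][6-33 FREE]
Op 2: b = malloc(6) -> b = 6; heap: [0-5 ALLOC][6-11 ALLOC][12-33 FREE]
Op 3: c = malloc(8) -> c = 12; heap: [0-5 ALLOC][6-11 ALLOC][12-19 ALLOC][20-33 FREE]
Op 4: d = malloc(9) -> d = 20; heap: [0-5 ALLOC][6-11 ALLOC][12-19 ALLOC][20-28 ALLOC][29-33 FREE]
Op 5: free(d) -> (freed d); heap: [0-5 ALLOC][6-11 ALLOC][12-19 ALLOC][20-33 FREE]
Op 6: free(b) -> (freed b); heap: [0-5 ALLOC][6-11 FREE][12-19 ALLOC][20-33 FREE]
Op 7: a = realloc(a, 1) -> a = 0; heap: [0-0 ALLOC][1-11 FREE][12-19 ALLOC][20-33 FREE]
Free blocks: [11 14] total_free=25 largest=14 -> 100*(25-14)/25 = 1100/25 = 44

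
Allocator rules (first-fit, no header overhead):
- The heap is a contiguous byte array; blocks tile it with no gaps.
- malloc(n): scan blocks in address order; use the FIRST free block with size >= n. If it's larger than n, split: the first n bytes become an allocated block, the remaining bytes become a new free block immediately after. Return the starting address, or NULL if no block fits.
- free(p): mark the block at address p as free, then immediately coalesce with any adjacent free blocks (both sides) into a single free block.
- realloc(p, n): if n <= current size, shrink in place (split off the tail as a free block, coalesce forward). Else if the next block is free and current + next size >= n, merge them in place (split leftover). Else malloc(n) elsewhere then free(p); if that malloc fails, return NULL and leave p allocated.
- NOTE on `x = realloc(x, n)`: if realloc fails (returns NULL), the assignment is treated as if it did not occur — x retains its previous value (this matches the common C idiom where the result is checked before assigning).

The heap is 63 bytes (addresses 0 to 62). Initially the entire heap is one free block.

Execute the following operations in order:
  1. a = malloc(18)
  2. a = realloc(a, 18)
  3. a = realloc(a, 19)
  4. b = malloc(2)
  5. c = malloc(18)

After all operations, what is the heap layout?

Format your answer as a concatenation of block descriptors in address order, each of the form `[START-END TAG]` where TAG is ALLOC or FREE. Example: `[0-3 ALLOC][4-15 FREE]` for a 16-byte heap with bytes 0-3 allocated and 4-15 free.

Answer: [0-18 ALLOC][19-20 ALLOC][21-38 ALLOC][39-62 FREE]

Derivation:
Op 1: a = malloc(18) -> a = 0; heap: [0-17 ALLOC][18-62 FREE]
Op 2: a = realloc(a, 18) -> a = 0; heap: [0-17 ALLOC][18-62 FREE]
Op 3: a = realloc(a, 19) -> a = 0; heap: [0-18 ALLOC][19-62 FREE]
Op 4: b = malloc(2) -> b = 19; heap: [0-18 ALLOC][19-20 ALLOC][21-62 FREE]
Op 5: c = malloc(18) -> c = 21; heap: [0-18 ALLOC][19-20 ALLOC][21-38 ALLOC][39-62 FREE]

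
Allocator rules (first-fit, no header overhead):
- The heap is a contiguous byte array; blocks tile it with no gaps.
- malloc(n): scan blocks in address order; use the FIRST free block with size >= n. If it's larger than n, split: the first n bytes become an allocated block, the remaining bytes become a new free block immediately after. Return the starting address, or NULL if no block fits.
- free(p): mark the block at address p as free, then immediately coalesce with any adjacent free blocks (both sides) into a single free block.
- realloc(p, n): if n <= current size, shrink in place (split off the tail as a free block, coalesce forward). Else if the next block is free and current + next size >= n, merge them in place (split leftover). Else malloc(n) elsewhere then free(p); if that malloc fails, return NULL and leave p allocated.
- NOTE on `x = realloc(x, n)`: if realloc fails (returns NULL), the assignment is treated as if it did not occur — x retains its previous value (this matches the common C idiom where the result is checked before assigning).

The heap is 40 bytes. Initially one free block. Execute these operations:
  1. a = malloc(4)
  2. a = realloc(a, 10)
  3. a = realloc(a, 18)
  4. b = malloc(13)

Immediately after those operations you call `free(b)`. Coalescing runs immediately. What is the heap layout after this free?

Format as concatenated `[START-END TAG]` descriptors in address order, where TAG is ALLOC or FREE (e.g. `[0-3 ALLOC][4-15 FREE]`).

Answer: [0-17 ALLOC][18-39 FREE]

Derivation:
Op 1: a = malloc(4) -> a = 0; heap: [0-3 ALLOC][4-39 FREE]
Op 2: a = realloc(a, 10) -> a = 0; heap: [0-9 ALLOC][10-39 FREE]
Op 3: a = realloc(a, 18) -> a = 0; heap: [0-17 ALLOC][18-39 FREE]
Op 4: b = malloc(13) -> b = 18; heap: [0-17 ALLOC][18-30 ALLOC][31-39 FREE]
free(b): b = 18 -> block [18-30 ALLOC]; mark free, coalesce with adjacent free neighbors -> [0-17 ALLOC][18-39 FREE]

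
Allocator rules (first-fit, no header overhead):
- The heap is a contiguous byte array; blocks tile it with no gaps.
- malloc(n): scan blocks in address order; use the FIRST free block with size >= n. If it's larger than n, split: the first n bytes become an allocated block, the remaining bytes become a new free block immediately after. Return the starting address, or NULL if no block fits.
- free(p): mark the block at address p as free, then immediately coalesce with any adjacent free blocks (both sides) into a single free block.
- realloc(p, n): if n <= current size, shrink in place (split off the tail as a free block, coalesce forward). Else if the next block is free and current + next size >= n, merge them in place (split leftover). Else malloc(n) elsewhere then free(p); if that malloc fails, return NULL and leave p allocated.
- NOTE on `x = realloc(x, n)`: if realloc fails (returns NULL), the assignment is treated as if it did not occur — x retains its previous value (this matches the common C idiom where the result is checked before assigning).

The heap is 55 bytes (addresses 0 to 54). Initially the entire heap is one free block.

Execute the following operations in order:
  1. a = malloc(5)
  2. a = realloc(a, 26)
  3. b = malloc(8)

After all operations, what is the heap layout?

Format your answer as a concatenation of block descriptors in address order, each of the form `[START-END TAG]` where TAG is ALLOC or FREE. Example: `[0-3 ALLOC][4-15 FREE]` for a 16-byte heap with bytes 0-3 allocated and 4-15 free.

Answer: [0-25 ALLOC][26-33 ALLOC][34-54 FREE]

Derivation:
Op 1: a = malloc(5) -> a = 0; heap: [0-4 ALLOC][5-54 FREE]
Op 2: a = realloc(a, 26) -> a = 0; heap: [0-25 ALLOC][26-54 FREE]
Op 3: b = malloc(8) -> b = 26; heap: [0-25 ALLOC][26-33 ALLOC][34-54 FREE]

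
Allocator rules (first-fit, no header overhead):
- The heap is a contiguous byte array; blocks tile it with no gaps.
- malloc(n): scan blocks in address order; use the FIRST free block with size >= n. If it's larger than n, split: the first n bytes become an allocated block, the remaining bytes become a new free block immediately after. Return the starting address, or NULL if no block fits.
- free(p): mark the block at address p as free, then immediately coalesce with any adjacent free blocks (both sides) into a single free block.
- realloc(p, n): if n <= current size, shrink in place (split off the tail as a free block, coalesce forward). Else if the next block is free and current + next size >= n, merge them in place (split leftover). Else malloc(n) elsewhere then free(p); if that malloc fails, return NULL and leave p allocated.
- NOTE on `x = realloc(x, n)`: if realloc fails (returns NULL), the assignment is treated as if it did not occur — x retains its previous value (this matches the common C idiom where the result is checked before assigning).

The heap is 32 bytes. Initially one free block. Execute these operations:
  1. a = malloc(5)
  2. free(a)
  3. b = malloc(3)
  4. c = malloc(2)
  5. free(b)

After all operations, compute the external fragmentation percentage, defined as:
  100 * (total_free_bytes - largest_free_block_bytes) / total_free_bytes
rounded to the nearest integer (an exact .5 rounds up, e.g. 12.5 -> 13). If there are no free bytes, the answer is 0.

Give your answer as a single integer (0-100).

Answer: 10

Derivation:
Op 1: a = malloc(5) -> a = 0; heap: [0-4 ALLOC][5-31 FREE]
Op 2: free(a) -> (freed a); heap: [0-31 FREE]
Op 3: b = malloc(3) -> b = 0; heap: [0-2 ALLOC][3-31 FREE]
Op 4: c = malloc(2) -> c = 3; heap: [0-2 ALLOC][3-4 ALLOC][5-31 FREE]
Op 5: free(b) -> (freed b); heap: [0-2 FREE][3-4 ALLOC][5-31 FREE]
Free blocks: [3 27] total_free=30 largest=27 -> 100*(30-27)/30 = 300/30 = 10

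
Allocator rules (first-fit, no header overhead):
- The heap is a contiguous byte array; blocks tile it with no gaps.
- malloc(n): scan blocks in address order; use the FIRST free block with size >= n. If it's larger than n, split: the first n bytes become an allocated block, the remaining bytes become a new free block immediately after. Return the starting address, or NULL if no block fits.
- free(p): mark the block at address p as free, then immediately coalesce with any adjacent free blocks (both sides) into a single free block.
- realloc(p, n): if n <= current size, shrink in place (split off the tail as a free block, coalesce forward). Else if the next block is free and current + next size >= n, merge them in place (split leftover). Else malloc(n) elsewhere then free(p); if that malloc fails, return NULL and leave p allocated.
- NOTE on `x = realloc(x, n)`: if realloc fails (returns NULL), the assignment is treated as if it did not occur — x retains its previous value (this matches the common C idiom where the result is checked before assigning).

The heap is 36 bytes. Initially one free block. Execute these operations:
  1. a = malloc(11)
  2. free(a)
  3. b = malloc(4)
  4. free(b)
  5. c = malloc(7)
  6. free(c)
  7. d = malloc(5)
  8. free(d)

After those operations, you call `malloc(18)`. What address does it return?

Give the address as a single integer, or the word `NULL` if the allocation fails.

Answer: 0

Derivation:
Op 1: a = malloc(11) -> a = 0; heap: [0-10 ALLOC][11-35 FREE]
Op 2: free(a) -> (freed a); heap: [0-35 FREE]
Op 3: b = malloc(4) -> b = 0; heap: [0-3 ALLOC][4-35 FREE]
Op 4: free(b) -> (freed b); heap: [0-35 FREE]
Op 5: c = malloc(7) -> c = 0; heap: [0-6 ALLOC][7-35 FREE]
Op 6: free(c) -> (freed c); heap: [0-35 FREE]
Op 7: d = malloc(5) -> d = 0; heap: [0-4 ALLOC][5-35 FREE]
Op 8: free(d) -> (freed d); heap: [0-35 FREE]
malloc(18): first-fit scan over [0-35 FREE] -> 0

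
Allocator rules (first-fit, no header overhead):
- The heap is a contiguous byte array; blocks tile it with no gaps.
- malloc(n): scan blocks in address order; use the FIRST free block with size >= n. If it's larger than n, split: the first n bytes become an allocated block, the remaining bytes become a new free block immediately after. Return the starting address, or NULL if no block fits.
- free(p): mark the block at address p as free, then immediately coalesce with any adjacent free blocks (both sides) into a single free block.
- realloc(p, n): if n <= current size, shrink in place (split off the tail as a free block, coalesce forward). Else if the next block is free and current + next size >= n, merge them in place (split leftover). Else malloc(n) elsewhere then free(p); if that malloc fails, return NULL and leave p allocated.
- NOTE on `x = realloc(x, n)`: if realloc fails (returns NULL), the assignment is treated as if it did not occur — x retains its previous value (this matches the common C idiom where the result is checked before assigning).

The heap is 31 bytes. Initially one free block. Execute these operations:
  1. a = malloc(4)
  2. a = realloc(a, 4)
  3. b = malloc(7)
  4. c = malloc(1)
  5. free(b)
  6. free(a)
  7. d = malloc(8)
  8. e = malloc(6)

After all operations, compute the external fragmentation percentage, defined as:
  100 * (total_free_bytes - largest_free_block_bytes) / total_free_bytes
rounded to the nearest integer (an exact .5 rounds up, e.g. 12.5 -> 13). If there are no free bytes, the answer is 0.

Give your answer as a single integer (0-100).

Answer: 19

Derivation:
Op 1: a = malloc(4) -> a = 0; heap: [0-3 ALLOC][4-30 FREE]
Op 2: a = realloc(a, 4) -> a = 0; heap: [0-3 ALLOC][4-30 FREE]
Op 3: b = malloc(7) -> b = 4; heap: [0-3 ALLOC][4-10 ALLOC][11-30 FREE]
Op 4: c = malloc(1) -> c = 11; heap: [0-3 ALLOC][4-10 ALLOC][11-11 ALLOC][12-30 FREE]
Op 5: free(b) -> (freed b); heap: [0-3 ALLOC][4-10 FREE][11-11 ALLOC][12-30 FREE]
Op 6: free(a) -> (freed a); heap: [0-10 FREE][11-11 ALLOC][12-30 FREE]
Op 7: d = malloc(8) -> d = 0; heap: [0-7 ALLOC][8-10 FREE][11-11 ALLOC][12-30 FREE]
Op 8: e = malloc(6) -> e = 12; heap: [0-7 ALLOC][8-10 FREE][11-11 ALLOC][12-17 ALLOC][18-30 FREE]
Free blocks: [3 13] total_free=16 largest=13 -> 100*(16-13)/16 = 300/16 = 18.75 -> rounds to 19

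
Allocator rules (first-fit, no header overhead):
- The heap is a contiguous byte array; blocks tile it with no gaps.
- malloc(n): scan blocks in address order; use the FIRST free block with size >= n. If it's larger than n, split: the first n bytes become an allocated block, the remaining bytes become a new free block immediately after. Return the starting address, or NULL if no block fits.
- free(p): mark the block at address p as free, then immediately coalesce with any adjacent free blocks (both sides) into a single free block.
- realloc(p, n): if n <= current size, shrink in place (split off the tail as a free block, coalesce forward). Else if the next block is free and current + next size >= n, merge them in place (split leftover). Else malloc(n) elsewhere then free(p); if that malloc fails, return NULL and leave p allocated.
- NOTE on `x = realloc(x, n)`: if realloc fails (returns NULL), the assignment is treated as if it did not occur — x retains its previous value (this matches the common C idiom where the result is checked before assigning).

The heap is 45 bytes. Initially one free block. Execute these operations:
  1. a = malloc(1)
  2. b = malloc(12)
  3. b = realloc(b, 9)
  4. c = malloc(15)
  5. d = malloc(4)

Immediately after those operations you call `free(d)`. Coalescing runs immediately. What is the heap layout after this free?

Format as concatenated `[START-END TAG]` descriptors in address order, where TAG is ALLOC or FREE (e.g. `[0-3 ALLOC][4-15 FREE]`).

Answer: [0-0 ALLOC][1-9 ALLOC][10-24 ALLOC][25-44 FREE]

Derivation:
Op 1: a = malloc(1) -> a = 0; heap: [0-0 ALLOC][1-44 FREE]
Op 2: b = malloc(12) -> b = 1; heap: [0-0 ALLOC][1-12 ALLOC][13-44 FREE]
Op 3: b = realloc(b, 9) -> b = 1; heap: [0-0 ALLOC][1-9 ALLOC][10-44 FREE]
Op 4: c = malloc(15) -> c = 10; heap: [0-0 ALLOC][1-9 ALLOC][10-24 ALLOC][25-44 FREE]
Op 5: d = malloc(4) -> d = 25; heap: [0-0 ALLOC][1-9 ALLOC][10-24 ALLOC][25-28 ALLOC][29-44 FREE]
free(d): d = 25 -> block [25-28 ALLOC]; mark free, coalesce with adjacent free neighbors -> [0-0 ALLOC][1-9 ALLOC][10-24 ALLOC][25-44 FREE]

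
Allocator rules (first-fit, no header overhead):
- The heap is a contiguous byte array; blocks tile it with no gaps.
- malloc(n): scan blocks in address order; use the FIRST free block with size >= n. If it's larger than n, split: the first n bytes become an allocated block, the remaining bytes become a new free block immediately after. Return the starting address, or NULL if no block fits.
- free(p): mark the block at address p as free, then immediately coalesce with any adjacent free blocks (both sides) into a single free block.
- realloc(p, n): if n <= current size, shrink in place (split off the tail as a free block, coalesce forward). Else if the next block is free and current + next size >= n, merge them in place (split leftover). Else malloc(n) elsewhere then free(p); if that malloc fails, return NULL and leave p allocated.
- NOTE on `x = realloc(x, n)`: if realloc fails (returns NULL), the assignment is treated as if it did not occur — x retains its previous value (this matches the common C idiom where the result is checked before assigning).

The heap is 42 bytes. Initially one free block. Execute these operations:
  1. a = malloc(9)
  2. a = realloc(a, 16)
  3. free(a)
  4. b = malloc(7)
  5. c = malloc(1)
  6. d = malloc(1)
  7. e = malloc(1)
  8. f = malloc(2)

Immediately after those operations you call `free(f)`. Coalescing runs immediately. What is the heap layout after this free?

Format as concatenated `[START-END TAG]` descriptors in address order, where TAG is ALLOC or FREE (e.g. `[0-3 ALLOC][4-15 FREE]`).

Op 1: a = malloc(9) -> a = 0; heap: [0-8 ALLOC][9-41 FREE]
Op 2: a = realloc(a, 16) -> a = 0; heap: [0-15 ALLOC][16-41 FREE]
Op 3: free(a) -> (freed a); heap: [0-41 FREE]
Op 4: b = malloc(7) -> b = 0; heap: [0-6 ALLOC][7-41 FREE]
Op 5: c = malloc(1) -> c = 7; heap: [0-6 ALLOC][7-7 ALLOC][8-41 FREE]
Op 6: d = malloc(1) -> d = 8; heap: [0-6 ALLOC][7-7 ALLOC][8-8 ALLOC][9-41 FREE]
Op 7: e = malloc(1) -> e = 9; heap: [0-6 ALLOC][7-7 ALLOC][8-8 ALLOC][9-9 ALLOC][10-41 FREE]
Op 8: f = malloc(2) -> f = 10; heap: [0-6 ALLOC][7-7 ALLOC][8-8 ALLOC][9-9 ALLOC][10-11 ALLOC][12-41 FREE]
free(f): f = 10 -> block [10-11 ALLOC]; mark free, coalesce with adjacent free neighbors -> [0-6 ALLOC][7-7 ALLOC][8-8 ALLOC][9-9 ALLOC][10-41 FREE]

Answer: [0-6 ALLOC][7-7 ALLOC][8-8 ALLOC][9-9 ALLOC][10-41 FREE]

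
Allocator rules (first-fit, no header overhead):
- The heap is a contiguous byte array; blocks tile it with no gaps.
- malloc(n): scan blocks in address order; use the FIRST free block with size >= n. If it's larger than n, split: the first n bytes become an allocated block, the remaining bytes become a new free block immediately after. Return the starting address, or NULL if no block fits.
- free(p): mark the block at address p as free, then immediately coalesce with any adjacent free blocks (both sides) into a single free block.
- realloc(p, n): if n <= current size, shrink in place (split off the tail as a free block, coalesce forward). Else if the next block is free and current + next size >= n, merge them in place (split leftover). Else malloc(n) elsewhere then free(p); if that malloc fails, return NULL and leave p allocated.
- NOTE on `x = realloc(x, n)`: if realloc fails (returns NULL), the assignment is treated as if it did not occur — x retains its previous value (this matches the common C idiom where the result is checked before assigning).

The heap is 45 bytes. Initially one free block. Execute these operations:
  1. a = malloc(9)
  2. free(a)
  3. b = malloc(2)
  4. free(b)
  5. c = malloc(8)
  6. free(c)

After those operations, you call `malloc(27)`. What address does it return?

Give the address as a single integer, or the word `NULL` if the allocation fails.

Op 1: a = malloc(9) -> a = 0; heap: [0-8 ALLOC][9-44 FREE]
Op 2: free(a) -> (freed a); heap: [0-44 FREE]
Op 3: b = malloc(2) -> b = 0; heap: [0-1 ALLOC][2-44 FREE]
Op 4: free(b) -> (freed b); heap: [0-44 FREE]
Op 5: c = malloc(8) -> c = 0; heap: [0-7 ALLOC][8-44 FREE]
Op 6: free(c) -> (freed c); heap: [0-44 FREE]
malloc(27): first-fit scan over [0-44 FREE] -> 0

Answer: 0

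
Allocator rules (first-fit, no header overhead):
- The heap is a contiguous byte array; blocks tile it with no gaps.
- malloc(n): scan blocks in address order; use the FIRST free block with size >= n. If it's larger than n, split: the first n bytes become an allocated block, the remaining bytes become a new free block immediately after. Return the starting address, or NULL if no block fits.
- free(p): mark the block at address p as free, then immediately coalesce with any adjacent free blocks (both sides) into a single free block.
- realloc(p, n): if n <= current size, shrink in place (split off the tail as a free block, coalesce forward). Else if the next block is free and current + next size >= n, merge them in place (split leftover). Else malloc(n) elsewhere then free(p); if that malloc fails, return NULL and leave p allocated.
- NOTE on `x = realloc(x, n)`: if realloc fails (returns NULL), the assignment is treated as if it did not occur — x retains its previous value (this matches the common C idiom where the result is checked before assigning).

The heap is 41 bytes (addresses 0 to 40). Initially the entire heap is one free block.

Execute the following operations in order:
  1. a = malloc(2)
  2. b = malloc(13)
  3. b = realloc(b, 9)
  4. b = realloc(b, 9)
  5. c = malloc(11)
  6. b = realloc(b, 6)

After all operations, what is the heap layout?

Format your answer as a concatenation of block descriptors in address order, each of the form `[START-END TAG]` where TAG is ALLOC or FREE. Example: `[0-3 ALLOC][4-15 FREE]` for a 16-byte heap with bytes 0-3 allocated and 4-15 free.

Op 1: a = malloc(2) -> a = 0; heap: [0-1 ALLOC][2-40 FREE]
Op 2: b = malloc(13) -> b = 2; heap: [0-1 ALLOC][2-14 ALLOC][15-40 FREE]
Op 3: b = realloc(b, 9) -> b = 2; heap: [0-1 ALLOC][2-10 ALLOC][11-40 FREE]
Op 4: b = realloc(b, 9) -> b = 2; heap: [0-1 ALLOC][2-10 ALLOC][11-40 FREE]
Op 5: c = malloc(11) -> c = 11; heap: [0-1 ALLOC][2-10 ALLOC][11-21 ALLOC][22-40 FREE]
Op 6: b = realloc(b, 6) -> b = 2; heap: [0-1 ALLOC][2-7 ALLOC][8-10 FREE][11-21 ALLOC][22-40 FREE]

Answer: [0-1 ALLOC][2-7 ALLOC][8-10 FREE][11-21 ALLOC][22-40 FREE]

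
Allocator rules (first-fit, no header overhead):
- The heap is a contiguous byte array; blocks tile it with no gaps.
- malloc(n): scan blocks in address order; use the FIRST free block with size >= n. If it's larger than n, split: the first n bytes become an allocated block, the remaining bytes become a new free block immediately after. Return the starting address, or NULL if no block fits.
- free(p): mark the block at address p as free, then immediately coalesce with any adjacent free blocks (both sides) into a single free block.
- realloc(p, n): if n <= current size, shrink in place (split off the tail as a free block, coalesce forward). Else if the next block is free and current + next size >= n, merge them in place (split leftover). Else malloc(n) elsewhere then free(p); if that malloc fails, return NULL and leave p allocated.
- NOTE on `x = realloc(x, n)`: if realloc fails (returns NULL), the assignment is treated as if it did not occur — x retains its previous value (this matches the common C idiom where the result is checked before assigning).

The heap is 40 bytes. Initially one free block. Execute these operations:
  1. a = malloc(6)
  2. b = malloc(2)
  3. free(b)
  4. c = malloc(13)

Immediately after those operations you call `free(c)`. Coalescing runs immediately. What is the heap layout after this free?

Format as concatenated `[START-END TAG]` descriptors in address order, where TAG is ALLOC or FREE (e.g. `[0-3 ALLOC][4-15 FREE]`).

Op 1: a = malloc(6) -> a = 0; heap: [0-5 ALLOC][6-39 FREE]
Op 2: b = malloc(2) -> b = 6; heap: [0-5 ALLOC][6-7 ALLOC][8-39 FREE]
Op 3: free(b) -> (freed b); heap: [0-5 ALLOC][6-39 FREE]
Op 4: c = malloc(13) -> c = 6; heap: [0-5 ALLOC][6-18 ALLOC][19-39 FREE]
free(c): c = 6 -> block [6-18 ALLOC]; mark free, coalesce with adjacent free neighbors -> [0-5 ALLOC][6-39 FREE]

Answer: [0-5 ALLOC][6-39 FREE]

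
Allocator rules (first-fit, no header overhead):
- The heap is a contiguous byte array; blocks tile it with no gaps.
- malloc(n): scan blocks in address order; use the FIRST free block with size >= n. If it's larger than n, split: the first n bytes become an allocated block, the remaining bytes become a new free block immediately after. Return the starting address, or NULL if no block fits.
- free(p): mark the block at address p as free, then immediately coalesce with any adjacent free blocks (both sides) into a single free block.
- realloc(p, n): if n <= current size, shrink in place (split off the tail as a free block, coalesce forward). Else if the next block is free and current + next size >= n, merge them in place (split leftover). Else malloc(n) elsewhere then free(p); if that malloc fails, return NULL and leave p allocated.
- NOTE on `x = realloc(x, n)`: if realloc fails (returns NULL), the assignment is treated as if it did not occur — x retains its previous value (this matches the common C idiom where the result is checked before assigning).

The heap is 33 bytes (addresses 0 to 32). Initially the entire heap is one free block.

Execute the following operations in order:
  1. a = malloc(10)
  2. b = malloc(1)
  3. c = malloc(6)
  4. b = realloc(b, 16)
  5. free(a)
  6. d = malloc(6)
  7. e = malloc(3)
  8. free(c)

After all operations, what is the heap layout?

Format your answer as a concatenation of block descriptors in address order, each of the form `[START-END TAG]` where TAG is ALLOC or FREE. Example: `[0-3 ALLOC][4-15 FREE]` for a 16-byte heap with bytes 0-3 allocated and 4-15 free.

Answer: [0-5 ALLOC][6-8 ALLOC][9-16 FREE][17-32 ALLOC]

Derivation:
Op 1: a = malloc(10) -> a = 0; heap: [0-9 ALLOC][10-32 FREE]
Op 2: b = malloc(1) -> b = 10; heap: [0-9 ALLOC][10-10 ALLOC][11-32 FREE]
Op 3: c = malloc(6) -> c = 11; heap: [0-9 ALLOC][10-10 ALLOC][11-16 ALLOC][17-32 FREE]
Op 4: b = realloc(b, 16) -> b = 17; heap: [0-9 ALLOC][10-10 FREE][11-16 ALLOC][17-32 ALLOC]
Op 5: free(a) -> (freed a); heap: [0-10 FREE][11-16 ALLOC][17-32 ALLOC]
Op 6: d = malloc(6) -> d = 0; heap: [0-5 ALLOC][6-10 FREE][11-16 ALLOC][17-32 ALLOC]
Op 7: e = malloc(3) -> e = 6; heap: [0-5 ALLOC][6-8 ALLOC][9-10 FREE][11-16 ALLOC][17-32 ALLOC]
Op 8: free(c) -> (freed c); heap: [0-5 ALLOC][6-8 ALLOC][9-16 FREE][17-32 ALLOC]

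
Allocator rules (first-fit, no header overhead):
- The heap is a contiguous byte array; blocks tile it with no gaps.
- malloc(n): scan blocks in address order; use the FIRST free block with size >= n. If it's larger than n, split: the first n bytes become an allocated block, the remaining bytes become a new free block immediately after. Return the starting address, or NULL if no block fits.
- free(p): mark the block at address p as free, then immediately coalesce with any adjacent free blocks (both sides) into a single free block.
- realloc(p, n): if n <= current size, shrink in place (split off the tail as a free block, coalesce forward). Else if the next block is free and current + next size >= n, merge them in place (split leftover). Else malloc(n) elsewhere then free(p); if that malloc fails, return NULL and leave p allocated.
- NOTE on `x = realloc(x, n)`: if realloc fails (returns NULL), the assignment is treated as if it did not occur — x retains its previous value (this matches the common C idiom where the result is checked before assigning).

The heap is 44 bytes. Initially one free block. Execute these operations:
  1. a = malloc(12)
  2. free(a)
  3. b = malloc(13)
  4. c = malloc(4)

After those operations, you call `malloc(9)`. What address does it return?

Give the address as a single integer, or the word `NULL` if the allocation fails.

Op 1: a = malloc(12) -> a = 0; heap: [0-11 ALLOC][12-43 FREE]
Op 2: free(a) -> (freed a); heap: [0-43 FREE]
Op 3: b = malloc(13) -> b = 0; heap: [0-12 ALLOC][13-43 FREE]
Op 4: c = malloc(4) -> c = 13; heap: [0-12 ALLOC][13-16 ALLOC][17-43 FREE]
malloc(9): first-fit scan over [0-12 ALLOC][13-16 ALLOC][17-43 FREE] -> 17

Answer: 17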